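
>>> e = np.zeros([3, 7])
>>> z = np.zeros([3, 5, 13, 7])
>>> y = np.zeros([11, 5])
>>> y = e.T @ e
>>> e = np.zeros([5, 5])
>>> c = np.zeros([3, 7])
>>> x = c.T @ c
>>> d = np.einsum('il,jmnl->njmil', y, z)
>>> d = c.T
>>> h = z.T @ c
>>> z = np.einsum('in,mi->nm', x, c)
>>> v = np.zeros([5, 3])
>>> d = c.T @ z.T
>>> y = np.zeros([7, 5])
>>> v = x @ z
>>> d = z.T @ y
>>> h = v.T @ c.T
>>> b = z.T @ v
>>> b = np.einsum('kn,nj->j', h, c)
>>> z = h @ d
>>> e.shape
(5, 5)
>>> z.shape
(3, 5)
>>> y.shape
(7, 5)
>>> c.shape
(3, 7)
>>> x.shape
(7, 7)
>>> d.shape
(3, 5)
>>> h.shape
(3, 3)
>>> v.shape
(7, 3)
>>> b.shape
(7,)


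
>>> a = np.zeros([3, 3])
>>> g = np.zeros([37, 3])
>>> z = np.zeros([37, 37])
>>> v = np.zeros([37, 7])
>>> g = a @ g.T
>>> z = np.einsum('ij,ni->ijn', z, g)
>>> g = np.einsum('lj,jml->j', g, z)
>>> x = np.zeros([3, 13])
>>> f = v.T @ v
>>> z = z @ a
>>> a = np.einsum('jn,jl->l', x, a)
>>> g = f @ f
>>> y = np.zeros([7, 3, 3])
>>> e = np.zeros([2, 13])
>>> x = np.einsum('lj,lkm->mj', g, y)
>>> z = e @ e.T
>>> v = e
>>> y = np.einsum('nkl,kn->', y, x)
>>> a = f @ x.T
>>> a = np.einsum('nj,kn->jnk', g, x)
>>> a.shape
(7, 7, 3)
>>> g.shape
(7, 7)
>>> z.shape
(2, 2)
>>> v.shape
(2, 13)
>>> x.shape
(3, 7)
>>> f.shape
(7, 7)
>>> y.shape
()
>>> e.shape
(2, 13)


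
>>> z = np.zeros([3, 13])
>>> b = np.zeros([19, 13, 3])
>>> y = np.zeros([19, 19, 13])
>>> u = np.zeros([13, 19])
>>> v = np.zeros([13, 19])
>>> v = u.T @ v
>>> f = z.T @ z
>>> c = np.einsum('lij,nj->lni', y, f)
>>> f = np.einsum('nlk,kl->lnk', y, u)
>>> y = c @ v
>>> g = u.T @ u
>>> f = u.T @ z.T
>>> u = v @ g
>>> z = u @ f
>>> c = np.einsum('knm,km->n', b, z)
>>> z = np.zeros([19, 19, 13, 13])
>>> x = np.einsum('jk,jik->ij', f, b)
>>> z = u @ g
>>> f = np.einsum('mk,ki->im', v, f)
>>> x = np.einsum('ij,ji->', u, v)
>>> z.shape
(19, 19)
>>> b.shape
(19, 13, 3)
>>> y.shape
(19, 13, 19)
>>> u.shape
(19, 19)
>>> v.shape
(19, 19)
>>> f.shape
(3, 19)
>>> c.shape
(13,)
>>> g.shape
(19, 19)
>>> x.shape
()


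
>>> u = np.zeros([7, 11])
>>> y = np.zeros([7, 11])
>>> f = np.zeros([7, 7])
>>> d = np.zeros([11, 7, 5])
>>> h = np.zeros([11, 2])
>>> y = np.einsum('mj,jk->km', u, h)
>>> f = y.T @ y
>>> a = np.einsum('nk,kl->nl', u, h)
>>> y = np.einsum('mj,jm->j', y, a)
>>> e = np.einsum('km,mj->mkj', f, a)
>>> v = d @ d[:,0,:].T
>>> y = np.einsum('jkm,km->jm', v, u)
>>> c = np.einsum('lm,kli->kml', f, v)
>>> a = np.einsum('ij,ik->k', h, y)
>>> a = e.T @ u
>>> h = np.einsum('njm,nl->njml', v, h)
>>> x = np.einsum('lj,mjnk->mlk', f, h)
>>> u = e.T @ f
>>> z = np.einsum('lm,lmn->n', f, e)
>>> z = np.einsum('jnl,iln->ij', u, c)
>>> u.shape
(2, 7, 7)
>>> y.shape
(11, 11)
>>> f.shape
(7, 7)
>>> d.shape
(11, 7, 5)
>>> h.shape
(11, 7, 11, 2)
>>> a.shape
(2, 7, 11)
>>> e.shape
(7, 7, 2)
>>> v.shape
(11, 7, 11)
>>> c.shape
(11, 7, 7)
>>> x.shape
(11, 7, 2)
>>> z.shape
(11, 2)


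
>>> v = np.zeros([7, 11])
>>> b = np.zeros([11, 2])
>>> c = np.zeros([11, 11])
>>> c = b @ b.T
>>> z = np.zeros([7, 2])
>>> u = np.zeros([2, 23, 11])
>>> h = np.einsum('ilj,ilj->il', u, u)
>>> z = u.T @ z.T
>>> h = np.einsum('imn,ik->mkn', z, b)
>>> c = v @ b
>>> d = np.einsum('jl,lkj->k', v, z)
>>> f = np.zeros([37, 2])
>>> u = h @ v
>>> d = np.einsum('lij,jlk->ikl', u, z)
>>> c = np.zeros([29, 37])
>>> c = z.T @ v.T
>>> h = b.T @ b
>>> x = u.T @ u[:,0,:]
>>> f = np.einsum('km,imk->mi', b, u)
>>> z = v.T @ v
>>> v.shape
(7, 11)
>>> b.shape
(11, 2)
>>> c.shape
(7, 23, 7)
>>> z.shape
(11, 11)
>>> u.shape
(23, 2, 11)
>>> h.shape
(2, 2)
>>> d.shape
(2, 7, 23)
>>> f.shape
(2, 23)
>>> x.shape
(11, 2, 11)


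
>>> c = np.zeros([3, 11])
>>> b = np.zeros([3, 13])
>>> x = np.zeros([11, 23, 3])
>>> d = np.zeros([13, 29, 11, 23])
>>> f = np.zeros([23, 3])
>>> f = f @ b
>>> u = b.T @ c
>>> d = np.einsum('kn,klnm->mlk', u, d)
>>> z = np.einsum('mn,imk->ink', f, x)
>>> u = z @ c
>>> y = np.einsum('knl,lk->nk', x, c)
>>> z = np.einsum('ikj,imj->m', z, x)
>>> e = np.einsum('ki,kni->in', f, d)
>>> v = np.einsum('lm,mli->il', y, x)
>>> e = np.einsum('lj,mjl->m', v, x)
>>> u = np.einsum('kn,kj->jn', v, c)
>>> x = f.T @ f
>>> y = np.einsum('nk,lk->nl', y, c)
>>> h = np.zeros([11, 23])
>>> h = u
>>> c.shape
(3, 11)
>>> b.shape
(3, 13)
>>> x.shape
(13, 13)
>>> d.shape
(23, 29, 13)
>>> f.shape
(23, 13)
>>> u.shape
(11, 23)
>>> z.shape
(23,)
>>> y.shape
(23, 3)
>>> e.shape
(11,)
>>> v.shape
(3, 23)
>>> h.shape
(11, 23)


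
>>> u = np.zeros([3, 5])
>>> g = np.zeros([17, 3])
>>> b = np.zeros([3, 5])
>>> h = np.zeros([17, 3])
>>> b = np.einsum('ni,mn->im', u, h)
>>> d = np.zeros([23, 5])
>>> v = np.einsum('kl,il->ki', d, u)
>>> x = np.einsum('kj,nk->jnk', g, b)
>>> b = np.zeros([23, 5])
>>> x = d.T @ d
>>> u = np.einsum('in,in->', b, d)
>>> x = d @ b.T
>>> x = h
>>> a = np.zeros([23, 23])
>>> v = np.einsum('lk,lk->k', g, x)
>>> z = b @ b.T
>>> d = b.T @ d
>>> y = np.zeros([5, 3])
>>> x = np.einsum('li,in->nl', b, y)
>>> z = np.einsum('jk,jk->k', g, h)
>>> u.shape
()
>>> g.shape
(17, 3)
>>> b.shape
(23, 5)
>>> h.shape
(17, 3)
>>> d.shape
(5, 5)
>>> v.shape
(3,)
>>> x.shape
(3, 23)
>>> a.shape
(23, 23)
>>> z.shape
(3,)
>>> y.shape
(5, 3)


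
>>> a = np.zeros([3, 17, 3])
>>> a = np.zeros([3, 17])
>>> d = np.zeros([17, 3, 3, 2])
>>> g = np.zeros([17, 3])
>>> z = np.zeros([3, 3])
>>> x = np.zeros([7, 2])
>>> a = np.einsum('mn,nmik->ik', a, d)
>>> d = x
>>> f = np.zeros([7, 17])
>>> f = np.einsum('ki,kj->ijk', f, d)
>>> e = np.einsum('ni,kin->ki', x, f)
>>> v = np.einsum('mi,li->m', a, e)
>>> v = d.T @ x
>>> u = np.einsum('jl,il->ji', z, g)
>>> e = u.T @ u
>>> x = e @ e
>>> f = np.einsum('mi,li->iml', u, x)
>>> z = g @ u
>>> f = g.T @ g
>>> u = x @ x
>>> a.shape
(3, 2)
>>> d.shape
(7, 2)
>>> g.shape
(17, 3)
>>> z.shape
(17, 17)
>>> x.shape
(17, 17)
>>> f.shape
(3, 3)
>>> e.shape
(17, 17)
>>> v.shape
(2, 2)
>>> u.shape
(17, 17)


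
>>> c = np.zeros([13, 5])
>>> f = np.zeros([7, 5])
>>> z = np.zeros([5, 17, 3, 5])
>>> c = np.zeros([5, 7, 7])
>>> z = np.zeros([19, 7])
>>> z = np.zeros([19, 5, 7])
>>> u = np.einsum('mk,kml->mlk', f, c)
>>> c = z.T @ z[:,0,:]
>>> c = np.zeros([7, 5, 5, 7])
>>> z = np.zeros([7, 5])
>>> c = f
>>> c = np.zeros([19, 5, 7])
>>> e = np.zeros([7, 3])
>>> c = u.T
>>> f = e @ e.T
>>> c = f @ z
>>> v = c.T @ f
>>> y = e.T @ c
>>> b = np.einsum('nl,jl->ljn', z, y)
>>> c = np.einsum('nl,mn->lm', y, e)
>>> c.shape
(5, 7)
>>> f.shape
(7, 7)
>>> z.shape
(7, 5)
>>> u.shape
(7, 7, 5)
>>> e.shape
(7, 3)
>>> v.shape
(5, 7)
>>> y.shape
(3, 5)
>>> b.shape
(5, 3, 7)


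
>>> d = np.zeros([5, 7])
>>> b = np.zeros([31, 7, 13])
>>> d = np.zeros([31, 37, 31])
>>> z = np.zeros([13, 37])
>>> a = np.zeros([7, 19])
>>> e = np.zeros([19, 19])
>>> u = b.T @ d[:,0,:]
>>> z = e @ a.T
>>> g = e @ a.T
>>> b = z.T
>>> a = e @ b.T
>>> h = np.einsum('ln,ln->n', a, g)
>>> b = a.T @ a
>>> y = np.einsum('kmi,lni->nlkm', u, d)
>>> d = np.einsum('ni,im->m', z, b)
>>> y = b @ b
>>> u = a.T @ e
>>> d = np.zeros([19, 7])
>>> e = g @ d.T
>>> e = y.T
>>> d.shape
(19, 7)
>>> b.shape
(7, 7)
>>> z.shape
(19, 7)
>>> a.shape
(19, 7)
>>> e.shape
(7, 7)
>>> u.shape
(7, 19)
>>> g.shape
(19, 7)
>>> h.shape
(7,)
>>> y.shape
(7, 7)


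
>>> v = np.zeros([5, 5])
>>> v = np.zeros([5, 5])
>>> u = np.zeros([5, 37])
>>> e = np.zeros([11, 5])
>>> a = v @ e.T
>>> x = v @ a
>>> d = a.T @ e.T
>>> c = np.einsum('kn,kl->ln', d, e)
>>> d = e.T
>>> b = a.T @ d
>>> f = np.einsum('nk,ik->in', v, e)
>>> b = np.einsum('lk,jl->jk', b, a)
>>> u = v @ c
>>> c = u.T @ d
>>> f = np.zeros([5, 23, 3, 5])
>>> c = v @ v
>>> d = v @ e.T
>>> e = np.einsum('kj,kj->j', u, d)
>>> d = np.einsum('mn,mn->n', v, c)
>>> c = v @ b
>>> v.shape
(5, 5)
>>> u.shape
(5, 11)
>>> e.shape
(11,)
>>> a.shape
(5, 11)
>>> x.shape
(5, 11)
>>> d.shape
(5,)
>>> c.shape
(5, 11)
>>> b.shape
(5, 11)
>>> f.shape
(5, 23, 3, 5)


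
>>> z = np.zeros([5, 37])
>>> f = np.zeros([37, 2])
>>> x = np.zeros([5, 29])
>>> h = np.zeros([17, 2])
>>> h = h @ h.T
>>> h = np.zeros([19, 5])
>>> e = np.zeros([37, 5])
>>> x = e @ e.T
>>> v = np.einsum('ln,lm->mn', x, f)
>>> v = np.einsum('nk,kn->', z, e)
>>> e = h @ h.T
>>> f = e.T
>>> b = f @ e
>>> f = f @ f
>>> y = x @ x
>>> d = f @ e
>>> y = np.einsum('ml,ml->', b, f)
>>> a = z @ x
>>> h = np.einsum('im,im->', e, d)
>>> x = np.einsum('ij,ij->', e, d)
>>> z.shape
(5, 37)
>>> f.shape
(19, 19)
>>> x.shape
()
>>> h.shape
()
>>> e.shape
(19, 19)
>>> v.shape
()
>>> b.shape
(19, 19)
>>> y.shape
()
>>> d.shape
(19, 19)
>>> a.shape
(5, 37)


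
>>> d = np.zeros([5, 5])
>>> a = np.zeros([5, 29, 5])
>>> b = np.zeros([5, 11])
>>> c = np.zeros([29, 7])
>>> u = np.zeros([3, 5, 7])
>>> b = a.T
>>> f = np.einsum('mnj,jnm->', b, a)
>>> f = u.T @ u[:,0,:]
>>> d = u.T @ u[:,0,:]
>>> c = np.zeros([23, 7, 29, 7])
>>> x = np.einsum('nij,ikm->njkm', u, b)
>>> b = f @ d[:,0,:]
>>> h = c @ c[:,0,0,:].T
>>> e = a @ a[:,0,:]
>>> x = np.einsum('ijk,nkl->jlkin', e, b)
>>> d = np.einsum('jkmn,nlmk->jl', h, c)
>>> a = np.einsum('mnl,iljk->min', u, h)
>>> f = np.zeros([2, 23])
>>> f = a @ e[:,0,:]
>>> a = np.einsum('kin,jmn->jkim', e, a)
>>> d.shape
(23, 7)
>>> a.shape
(3, 5, 29, 23)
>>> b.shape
(7, 5, 7)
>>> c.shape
(23, 7, 29, 7)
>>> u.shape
(3, 5, 7)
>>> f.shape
(3, 23, 5)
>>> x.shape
(29, 7, 5, 5, 7)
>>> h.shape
(23, 7, 29, 23)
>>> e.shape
(5, 29, 5)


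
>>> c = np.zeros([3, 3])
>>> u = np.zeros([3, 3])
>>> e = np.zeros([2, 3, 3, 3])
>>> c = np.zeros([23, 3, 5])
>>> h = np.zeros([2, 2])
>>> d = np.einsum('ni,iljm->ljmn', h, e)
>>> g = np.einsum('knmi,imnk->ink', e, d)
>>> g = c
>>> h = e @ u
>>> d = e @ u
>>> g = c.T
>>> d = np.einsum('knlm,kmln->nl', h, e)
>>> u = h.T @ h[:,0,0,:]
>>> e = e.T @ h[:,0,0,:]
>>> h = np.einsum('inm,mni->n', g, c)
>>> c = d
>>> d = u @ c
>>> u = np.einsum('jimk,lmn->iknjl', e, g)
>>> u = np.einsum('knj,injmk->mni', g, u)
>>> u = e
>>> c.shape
(3, 3)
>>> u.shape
(3, 3, 3, 3)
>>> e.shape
(3, 3, 3, 3)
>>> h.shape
(3,)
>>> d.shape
(3, 3, 3, 3)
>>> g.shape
(5, 3, 23)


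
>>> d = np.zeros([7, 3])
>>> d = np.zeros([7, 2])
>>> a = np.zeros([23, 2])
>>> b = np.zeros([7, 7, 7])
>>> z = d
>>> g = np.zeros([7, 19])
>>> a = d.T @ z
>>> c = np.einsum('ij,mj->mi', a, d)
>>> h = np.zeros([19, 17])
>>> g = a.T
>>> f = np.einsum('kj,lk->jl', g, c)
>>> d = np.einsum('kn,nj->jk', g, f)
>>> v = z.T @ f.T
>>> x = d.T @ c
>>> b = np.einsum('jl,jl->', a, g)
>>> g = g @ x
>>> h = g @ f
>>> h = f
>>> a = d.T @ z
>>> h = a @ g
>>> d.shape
(7, 2)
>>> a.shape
(2, 2)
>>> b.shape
()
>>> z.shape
(7, 2)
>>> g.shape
(2, 2)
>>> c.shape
(7, 2)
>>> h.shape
(2, 2)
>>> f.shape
(2, 7)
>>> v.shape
(2, 2)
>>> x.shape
(2, 2)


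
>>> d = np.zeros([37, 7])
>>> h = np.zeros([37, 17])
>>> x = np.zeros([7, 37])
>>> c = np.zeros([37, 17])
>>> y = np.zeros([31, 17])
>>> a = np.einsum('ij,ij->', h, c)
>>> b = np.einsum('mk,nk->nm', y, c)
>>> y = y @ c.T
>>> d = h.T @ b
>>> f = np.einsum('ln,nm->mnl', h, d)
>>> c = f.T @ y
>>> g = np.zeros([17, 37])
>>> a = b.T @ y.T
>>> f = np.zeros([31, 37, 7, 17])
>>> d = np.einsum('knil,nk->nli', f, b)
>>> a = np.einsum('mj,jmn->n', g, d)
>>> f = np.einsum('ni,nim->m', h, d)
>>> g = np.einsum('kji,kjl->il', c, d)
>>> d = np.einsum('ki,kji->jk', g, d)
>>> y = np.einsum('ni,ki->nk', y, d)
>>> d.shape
(17, 37)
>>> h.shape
(37, 17)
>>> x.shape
(7, 37)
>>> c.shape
(37, 17, 37)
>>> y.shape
(31, 17)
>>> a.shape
(7,)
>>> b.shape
(37, 31)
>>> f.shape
(7,)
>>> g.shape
(37, 7)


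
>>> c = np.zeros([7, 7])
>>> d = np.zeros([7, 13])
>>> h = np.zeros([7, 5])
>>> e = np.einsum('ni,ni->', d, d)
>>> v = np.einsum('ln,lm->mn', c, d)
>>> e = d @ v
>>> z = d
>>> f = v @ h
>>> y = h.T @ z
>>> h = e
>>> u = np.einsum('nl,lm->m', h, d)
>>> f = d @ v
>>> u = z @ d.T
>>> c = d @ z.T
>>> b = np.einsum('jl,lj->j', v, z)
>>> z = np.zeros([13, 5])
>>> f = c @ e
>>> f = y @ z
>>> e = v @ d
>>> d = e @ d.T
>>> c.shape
(7, 7)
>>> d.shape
(13, 7)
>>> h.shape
(7, 7)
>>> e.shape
(13, 13)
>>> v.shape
(13, 7)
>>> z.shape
(13, 5)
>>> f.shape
(5, 5)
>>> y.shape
(5, 13)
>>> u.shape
(7, 7)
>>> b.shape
(13,)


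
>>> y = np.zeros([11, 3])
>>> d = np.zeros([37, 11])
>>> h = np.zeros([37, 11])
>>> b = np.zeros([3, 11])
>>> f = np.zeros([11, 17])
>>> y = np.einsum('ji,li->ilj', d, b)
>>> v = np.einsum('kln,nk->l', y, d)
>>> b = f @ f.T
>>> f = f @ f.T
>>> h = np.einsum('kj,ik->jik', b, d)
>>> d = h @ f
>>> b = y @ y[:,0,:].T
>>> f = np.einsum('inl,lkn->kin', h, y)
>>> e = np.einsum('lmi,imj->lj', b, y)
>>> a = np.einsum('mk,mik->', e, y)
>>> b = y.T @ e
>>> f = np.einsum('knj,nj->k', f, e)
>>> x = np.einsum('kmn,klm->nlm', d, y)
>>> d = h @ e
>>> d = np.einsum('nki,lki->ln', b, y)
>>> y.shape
(11, 3, 37)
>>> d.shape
(11, 37)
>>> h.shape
(11, 37, 11)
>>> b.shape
(37, 3, 37)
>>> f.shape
(3,)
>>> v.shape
(3,)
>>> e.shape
(11, 37)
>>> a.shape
()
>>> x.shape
(11, 3, 37)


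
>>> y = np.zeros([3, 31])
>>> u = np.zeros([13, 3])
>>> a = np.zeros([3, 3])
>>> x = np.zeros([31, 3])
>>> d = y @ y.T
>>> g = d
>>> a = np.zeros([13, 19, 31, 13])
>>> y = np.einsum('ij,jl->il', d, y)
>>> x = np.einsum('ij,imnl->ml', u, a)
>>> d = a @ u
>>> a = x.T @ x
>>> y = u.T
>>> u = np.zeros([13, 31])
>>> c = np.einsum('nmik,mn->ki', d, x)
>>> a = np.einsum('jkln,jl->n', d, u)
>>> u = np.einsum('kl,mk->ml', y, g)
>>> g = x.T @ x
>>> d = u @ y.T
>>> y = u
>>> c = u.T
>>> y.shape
(3, 13)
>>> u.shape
(3, 13)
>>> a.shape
(3,)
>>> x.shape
(19, 13)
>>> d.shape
(3, 3)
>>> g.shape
(13, 13)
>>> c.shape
(13, 3)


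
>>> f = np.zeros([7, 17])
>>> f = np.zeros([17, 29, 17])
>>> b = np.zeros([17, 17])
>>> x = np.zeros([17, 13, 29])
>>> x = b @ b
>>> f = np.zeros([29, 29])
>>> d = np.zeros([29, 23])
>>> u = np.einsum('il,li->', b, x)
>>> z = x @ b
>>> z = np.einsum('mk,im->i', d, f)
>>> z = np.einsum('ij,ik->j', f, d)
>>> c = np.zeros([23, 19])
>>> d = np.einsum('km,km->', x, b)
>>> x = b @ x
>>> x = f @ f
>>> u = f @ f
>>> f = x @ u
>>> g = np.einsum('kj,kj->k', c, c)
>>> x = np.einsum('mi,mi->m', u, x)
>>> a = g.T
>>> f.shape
(29, 29)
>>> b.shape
(17, 17)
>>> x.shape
(29,)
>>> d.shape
()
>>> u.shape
(29, 29)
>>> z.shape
(29,)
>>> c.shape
(23, 19)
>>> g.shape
(23,)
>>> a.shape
(23,)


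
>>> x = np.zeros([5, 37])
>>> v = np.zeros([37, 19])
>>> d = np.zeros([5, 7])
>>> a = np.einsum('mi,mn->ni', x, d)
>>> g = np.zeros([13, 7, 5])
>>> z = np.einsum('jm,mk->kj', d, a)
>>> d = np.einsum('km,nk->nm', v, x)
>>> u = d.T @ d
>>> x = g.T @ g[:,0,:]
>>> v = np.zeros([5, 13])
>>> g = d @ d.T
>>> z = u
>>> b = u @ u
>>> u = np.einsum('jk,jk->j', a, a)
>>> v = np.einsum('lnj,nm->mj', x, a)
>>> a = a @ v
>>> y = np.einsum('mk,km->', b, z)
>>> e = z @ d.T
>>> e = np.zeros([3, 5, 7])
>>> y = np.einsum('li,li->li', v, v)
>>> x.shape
(5, 7, 5)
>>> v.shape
(37, 5)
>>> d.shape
(5, 19)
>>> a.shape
(7, 5)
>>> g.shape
(5, 5)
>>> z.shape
(19, 19)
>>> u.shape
(7,)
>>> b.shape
(19, 19)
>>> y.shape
(37, 5)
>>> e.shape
(3, 5, 7)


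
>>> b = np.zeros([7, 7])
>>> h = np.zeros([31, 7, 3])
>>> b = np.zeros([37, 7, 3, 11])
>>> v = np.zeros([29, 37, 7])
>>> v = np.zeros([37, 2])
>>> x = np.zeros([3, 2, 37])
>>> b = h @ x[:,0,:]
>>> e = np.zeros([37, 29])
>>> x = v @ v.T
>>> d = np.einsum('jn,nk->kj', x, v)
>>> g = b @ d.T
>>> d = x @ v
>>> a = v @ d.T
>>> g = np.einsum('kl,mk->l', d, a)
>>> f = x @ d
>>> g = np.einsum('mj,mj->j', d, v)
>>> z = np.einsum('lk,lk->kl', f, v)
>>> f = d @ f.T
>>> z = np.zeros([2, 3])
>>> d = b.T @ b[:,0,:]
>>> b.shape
(31, 7, 37)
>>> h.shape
(31, 7, 3)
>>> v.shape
(37, 2)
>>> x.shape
(37, 37)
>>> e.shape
(37, 29)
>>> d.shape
(37, 7, 37)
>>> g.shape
(2,)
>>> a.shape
(37, 37)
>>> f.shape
(37, 37)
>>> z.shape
(2, 3)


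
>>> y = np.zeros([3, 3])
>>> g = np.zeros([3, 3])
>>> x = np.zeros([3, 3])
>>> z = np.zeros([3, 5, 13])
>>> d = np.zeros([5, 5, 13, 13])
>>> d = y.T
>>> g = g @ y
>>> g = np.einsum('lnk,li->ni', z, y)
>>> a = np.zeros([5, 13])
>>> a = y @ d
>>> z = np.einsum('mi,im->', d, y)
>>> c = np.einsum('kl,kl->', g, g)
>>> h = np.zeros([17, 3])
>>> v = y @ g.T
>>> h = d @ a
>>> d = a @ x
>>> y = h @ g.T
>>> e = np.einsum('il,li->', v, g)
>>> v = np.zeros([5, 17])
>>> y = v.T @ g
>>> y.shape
(17, 3)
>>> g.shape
(5, 3)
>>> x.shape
(3, 3)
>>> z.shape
()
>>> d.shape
(3, 3)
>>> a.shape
(3, 3)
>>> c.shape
()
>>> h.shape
(3, 3)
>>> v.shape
(5, 17)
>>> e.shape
()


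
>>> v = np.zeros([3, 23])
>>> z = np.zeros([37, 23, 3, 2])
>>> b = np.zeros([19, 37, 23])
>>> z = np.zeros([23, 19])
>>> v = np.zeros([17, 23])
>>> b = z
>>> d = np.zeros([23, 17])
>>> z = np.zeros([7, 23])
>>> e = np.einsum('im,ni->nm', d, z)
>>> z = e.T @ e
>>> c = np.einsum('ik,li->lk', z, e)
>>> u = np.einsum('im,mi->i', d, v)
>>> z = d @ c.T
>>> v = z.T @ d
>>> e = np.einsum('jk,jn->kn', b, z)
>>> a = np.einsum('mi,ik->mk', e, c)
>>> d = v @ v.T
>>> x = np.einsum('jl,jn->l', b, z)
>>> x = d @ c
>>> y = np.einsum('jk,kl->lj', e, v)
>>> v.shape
(7, 17)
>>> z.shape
(23, 7)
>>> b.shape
(23, 19)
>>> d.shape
(7, 7)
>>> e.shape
(19, 7)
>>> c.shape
(7, 17)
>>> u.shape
(23,)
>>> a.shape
(19, 17)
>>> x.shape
(7, 17)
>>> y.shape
(17, 19)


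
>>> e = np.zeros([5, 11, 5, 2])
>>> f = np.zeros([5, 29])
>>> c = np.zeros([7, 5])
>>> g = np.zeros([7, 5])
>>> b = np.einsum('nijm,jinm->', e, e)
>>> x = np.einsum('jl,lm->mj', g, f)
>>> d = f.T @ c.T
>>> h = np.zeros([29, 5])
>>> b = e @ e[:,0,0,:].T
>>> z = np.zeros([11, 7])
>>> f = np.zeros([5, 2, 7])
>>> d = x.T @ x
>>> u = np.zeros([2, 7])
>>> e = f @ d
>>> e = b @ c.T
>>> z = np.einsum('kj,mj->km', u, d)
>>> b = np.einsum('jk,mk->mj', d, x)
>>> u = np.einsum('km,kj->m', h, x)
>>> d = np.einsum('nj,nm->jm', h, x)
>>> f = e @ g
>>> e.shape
(5, 11, 5, 7)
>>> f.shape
(5, 11, 5, 5)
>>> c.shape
(7, 5)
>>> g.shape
(7, 5)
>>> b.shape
(29, 7)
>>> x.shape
(29, 7)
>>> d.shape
(5, 7)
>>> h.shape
(29, 5)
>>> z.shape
(2, 7)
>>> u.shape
(5,)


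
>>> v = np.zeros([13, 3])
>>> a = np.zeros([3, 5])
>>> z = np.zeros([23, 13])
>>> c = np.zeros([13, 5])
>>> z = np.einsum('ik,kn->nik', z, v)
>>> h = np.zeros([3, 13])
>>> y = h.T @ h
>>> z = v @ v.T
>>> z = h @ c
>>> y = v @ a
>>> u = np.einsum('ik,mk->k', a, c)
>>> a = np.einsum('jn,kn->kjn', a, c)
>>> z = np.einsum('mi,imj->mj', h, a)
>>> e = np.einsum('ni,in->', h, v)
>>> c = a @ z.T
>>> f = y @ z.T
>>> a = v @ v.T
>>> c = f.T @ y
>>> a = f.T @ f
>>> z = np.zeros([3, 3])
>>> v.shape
(13, 3)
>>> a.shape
(3, 3)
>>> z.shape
(3, 3)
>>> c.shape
(3, 5)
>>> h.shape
(3, 13)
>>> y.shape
(13, 5)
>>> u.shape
(5,)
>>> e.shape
()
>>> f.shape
(13, 3)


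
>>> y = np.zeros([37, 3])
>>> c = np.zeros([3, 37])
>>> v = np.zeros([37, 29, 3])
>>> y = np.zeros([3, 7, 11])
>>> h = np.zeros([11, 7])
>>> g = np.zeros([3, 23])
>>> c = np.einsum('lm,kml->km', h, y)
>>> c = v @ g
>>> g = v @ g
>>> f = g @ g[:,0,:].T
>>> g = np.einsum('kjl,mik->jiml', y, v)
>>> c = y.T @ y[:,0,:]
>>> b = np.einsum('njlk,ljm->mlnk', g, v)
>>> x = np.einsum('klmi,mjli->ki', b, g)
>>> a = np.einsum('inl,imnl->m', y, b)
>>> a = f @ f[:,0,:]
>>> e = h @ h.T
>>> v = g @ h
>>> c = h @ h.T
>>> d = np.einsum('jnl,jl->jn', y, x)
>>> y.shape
(3, 7, 11)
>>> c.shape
(11, 11)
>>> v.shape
(7, 29, 37, 7)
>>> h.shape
(11, 7)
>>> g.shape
(7, 29, 37, 11)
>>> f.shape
(37, 29, 37)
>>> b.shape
(3, 37, 7, 11)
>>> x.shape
(3, 11)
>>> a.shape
(37, 29, 37)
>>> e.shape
(11, 11)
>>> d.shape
(3, 7)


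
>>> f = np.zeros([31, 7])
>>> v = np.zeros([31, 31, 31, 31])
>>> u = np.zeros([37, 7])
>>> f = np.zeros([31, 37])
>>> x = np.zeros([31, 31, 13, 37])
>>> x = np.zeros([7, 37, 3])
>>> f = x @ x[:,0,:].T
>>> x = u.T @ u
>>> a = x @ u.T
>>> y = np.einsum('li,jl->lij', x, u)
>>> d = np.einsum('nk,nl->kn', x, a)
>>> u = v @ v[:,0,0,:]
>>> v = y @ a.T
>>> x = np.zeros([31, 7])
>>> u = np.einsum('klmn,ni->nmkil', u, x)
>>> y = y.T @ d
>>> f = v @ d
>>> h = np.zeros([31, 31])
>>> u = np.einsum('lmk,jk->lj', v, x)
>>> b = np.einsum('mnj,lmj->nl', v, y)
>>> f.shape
(7, 7, 7)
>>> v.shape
(7, 7, 7)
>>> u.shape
(7, 31)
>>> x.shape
(31, 7)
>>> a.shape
(7, 37)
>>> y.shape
(37, 7, 7)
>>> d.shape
(7, 7)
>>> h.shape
(31, 31)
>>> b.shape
(7, 37)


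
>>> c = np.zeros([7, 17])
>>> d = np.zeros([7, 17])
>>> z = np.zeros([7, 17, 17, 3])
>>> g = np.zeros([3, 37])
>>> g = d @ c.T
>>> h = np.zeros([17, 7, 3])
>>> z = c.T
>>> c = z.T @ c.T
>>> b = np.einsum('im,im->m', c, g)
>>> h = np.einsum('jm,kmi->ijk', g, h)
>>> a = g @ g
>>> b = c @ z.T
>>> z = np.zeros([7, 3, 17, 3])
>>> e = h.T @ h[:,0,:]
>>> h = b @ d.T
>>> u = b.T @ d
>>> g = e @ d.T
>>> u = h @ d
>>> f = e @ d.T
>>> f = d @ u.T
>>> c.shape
(7, 7)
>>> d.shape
(7, 17)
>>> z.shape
(7, 3, 17, 3)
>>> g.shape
(17, 7, 7)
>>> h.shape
(7, 7)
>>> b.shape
(7, 17)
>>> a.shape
(7, 7)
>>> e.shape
(17, 7, 17)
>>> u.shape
(7, 17)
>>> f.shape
(7, 7)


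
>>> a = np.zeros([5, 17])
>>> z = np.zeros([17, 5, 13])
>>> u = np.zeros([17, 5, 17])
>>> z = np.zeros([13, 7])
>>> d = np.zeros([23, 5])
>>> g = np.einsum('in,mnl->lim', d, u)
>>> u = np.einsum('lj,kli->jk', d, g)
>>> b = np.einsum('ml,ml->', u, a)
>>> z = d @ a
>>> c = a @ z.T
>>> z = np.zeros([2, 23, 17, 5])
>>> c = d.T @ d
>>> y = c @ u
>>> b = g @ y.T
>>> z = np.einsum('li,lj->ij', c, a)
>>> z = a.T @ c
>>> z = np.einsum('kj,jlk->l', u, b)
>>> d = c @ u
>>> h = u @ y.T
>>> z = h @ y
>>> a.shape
(5, 17)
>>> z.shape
(5, 17)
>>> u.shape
(5, 17)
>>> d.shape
(5, 17)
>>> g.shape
(17, 23, 17)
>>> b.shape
(17, 23, 5)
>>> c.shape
(5, 5)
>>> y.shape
(5, 17)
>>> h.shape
(5, 5)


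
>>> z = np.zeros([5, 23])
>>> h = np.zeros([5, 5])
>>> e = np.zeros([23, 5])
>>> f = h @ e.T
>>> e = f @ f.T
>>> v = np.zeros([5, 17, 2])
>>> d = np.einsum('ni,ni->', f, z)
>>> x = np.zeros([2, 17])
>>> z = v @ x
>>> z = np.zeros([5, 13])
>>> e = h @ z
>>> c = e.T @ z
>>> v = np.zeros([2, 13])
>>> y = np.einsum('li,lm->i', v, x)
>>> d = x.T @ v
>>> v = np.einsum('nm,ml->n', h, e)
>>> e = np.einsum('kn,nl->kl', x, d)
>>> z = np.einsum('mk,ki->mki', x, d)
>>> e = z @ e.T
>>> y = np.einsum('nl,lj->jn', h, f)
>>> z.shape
(2, 17, 13)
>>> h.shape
(5, 5)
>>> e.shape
(2, 17, 2)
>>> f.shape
(5, 23)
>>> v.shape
(5,)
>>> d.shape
(17, 13)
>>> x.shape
(2, 17)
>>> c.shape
(13, 13)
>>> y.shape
(23, 5)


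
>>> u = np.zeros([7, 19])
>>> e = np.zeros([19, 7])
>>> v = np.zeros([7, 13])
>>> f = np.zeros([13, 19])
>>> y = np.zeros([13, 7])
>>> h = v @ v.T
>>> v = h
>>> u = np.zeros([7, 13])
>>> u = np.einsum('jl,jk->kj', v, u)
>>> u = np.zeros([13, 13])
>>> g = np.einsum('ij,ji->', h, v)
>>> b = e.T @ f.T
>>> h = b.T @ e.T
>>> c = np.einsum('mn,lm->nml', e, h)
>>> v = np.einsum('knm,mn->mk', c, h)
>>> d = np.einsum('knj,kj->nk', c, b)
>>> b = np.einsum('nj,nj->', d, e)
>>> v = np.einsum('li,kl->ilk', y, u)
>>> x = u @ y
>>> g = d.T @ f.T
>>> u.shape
(13, 13)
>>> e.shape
(19, 7)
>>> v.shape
(7, 13, 13)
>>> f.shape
(13, 19)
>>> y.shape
(13, 7)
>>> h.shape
(13, 19)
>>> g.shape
(7, 13)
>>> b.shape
()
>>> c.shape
(7, 19, 13)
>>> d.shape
(19, 7)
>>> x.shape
(13, 7)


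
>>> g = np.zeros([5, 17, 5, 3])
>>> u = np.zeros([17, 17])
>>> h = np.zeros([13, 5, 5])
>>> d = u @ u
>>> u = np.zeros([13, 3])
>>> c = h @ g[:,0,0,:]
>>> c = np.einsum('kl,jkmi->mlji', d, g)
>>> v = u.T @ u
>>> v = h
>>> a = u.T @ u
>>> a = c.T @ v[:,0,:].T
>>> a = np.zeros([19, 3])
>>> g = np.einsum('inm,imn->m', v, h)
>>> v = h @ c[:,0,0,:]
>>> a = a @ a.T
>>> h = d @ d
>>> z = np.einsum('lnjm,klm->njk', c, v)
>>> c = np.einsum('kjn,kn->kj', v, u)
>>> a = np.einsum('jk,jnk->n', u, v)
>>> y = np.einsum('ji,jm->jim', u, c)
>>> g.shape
(5,)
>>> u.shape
(13, 3)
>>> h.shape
(17, 17)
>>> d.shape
(17, 17)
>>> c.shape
(13, 5)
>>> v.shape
(13, 5, 3)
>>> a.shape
(5,)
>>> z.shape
(17, 5, 13)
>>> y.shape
(13, 3, 5)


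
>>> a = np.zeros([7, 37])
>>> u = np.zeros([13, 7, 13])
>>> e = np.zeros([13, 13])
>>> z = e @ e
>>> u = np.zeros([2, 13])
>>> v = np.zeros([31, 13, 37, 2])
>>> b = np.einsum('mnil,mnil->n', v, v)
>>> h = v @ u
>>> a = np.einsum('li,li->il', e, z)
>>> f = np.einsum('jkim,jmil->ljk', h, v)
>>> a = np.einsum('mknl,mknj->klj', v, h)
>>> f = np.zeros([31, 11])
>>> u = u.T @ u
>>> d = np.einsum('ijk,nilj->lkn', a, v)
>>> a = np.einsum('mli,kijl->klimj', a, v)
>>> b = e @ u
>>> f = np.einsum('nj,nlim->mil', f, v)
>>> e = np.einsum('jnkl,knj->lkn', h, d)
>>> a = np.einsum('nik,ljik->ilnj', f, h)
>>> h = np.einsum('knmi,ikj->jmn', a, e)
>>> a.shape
(37, 31, 2, 13)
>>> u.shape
(13, 13)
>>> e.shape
(13, 37, 13)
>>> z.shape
(13, 13)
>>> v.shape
(31, 13, 37, 2)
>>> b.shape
(13, 13)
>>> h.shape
(13, 2, 31)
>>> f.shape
(2, 37, 13)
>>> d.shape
(37, 13, 31)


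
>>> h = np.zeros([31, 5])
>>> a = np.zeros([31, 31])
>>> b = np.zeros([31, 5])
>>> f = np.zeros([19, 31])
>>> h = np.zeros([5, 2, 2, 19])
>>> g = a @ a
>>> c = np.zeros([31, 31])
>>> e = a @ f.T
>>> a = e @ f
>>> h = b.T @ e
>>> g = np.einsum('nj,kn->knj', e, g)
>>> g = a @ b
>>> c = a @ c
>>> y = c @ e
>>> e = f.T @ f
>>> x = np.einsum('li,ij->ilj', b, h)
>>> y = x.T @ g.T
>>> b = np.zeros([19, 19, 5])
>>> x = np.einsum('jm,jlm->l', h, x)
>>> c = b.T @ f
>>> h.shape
(5, 19)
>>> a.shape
(31, 31)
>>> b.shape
(19, 19, 5)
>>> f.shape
(19, 31)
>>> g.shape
(31, 5)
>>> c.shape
(5, 19, 31)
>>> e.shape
(31, 31)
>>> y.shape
(19, 31, 31)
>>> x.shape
(31,)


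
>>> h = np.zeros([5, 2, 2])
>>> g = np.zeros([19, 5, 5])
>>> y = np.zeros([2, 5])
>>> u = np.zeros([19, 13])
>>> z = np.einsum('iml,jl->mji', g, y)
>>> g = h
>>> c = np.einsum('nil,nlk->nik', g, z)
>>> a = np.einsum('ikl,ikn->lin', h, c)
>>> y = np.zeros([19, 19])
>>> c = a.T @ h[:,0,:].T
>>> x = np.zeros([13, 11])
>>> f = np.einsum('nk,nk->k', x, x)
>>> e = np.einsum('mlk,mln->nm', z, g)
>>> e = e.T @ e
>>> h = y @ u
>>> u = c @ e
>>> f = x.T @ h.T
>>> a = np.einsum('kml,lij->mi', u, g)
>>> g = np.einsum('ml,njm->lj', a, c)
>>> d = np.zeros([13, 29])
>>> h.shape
(19, 13)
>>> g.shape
(2, 5)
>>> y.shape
(19, 19)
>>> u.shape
(19, 5, 5)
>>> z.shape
(5, 2, 19)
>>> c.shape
(19, 5, 5)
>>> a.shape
(5, 2)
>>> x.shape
(13, 11)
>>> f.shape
(11, 19)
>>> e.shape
(5, 5)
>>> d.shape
(13, 29)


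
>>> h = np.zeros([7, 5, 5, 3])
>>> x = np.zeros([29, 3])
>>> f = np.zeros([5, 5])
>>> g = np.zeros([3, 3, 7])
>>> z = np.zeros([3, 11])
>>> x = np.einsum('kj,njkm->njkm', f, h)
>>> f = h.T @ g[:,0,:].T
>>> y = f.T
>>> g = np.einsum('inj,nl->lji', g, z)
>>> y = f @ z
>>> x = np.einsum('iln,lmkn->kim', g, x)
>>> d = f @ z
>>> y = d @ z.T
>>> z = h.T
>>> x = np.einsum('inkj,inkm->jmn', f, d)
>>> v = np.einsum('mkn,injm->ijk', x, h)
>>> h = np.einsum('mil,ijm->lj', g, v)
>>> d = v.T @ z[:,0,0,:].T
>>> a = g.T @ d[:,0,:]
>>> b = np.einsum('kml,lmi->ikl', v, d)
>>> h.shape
(3, 5)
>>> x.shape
(3, 11, 5)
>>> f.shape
(3, 5, 5, 3)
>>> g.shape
(11, 7, 3)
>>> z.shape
(3, 5, 5, 7)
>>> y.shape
(3, 5, 5, 3)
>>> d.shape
(11, 5, 3)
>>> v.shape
(7, 5, 11)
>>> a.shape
(3, 7, 3)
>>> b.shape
(3, 7, 11)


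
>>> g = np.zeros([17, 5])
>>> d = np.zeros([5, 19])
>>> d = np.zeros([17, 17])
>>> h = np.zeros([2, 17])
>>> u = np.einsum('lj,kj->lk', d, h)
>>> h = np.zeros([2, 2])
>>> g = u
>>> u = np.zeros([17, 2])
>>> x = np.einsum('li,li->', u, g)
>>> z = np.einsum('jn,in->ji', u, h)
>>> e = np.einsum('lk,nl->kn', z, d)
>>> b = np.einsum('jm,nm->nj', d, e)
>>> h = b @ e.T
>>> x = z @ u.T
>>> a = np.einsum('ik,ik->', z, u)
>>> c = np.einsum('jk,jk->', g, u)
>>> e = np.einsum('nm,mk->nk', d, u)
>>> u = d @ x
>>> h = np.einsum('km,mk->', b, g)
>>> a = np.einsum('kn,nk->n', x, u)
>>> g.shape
(17, 2)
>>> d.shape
(17, 17)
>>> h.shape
()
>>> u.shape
(17, 17)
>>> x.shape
(17, 17)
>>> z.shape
(17, 2)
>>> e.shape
(17, 2)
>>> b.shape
(2, 17)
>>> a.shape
(17,)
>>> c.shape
()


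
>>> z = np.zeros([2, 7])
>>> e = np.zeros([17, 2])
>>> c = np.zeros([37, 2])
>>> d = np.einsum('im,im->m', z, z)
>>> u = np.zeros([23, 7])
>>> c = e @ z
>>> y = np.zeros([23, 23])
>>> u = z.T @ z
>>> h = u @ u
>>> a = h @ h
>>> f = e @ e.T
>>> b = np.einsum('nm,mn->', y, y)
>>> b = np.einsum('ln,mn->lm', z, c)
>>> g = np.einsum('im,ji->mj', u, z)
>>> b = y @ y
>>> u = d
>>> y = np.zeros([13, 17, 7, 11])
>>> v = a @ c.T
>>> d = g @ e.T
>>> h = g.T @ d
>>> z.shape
(2, 7)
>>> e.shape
(17, 2)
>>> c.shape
(17, 7)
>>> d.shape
(7, 17)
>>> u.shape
(7,)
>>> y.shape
(13, 17, 7, 11)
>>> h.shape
(2, 17)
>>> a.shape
(7, 7)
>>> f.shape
(17, 17)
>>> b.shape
(23, 23)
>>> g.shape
(7, 2)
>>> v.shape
(7, 17)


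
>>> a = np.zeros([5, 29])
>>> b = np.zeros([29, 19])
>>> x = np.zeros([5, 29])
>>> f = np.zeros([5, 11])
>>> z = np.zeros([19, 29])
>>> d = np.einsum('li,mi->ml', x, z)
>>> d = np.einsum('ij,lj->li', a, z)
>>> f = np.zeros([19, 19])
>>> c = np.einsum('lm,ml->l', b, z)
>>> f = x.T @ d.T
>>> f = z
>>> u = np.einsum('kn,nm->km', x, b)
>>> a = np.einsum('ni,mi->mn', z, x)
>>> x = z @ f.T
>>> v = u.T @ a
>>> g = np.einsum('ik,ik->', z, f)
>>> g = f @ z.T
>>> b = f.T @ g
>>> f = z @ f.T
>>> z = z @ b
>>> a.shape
(5, 19)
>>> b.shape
(29, 19)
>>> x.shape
(19, 19)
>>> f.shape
(19, 19)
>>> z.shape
(19, 19)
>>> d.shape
(19, 5)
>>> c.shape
(29,)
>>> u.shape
(5, 19)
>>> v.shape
(19, 19)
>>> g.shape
(19, 19)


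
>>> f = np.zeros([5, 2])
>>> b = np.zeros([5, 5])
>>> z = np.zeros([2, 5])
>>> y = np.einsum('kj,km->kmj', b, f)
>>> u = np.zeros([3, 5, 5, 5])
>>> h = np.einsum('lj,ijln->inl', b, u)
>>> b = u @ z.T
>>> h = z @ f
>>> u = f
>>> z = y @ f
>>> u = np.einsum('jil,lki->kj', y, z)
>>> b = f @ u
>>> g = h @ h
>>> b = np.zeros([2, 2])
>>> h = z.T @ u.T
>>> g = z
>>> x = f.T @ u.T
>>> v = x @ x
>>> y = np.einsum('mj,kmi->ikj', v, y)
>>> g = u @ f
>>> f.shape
(5, 2)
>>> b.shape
(2, 2)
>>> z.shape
(5, 2, 2)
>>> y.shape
(5, 5, 2)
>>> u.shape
(2, 5)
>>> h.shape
(2, 2, 2)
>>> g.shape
(2, 2)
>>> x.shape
(2, 2)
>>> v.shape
(2, 2)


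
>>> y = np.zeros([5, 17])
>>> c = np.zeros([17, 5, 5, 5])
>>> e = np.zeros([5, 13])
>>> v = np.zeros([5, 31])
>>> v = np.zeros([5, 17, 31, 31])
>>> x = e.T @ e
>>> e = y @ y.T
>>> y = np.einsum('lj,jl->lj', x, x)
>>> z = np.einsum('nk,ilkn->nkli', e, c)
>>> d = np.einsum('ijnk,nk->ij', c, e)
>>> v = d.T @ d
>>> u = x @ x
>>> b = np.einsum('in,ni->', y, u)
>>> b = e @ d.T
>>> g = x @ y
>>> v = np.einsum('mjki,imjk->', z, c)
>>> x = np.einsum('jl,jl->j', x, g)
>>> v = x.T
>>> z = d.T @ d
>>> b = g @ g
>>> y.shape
(13, 13)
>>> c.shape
(17, 5, 5, 5)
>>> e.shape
(5, 5)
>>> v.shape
(13,)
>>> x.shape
(13,)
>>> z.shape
(5, 5)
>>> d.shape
(17, 5)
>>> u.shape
(13, 13)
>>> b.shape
(13, 13)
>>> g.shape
(13, 13)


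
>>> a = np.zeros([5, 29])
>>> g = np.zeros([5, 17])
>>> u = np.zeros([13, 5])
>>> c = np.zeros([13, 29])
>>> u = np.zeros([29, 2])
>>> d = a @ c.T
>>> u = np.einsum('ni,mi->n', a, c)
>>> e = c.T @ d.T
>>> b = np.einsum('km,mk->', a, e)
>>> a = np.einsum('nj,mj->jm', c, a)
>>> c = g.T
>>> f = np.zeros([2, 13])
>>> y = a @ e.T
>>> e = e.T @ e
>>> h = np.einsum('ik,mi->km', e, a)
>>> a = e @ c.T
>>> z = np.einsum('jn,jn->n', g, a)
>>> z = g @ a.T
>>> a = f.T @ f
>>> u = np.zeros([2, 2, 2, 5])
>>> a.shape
(13, 13)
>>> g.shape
(5, 17)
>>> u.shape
(2, 2, 2, 5)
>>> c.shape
(17, 5)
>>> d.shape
(5, 13)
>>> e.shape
(5, 5)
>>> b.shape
()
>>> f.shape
(2, 13)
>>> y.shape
(29, 29)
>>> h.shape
(5, 29)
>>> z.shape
(5, 5)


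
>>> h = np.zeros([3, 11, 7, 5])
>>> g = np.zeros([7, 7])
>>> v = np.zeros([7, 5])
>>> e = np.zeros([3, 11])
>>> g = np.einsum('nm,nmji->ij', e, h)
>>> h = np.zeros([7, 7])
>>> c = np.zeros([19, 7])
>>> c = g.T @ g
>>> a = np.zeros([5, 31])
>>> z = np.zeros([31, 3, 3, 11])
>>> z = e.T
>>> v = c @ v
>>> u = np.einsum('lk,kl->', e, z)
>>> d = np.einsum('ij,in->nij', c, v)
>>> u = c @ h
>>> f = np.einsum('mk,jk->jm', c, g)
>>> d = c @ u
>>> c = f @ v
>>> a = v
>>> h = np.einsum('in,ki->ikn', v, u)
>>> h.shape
(7, 7, 5)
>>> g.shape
(5, 7)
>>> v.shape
(7, 5)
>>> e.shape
(3, 11)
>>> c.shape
(5, 5)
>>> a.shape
(7, 5)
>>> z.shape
(11, 3)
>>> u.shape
(7, 7)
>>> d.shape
(7, 7)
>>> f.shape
(5, 7)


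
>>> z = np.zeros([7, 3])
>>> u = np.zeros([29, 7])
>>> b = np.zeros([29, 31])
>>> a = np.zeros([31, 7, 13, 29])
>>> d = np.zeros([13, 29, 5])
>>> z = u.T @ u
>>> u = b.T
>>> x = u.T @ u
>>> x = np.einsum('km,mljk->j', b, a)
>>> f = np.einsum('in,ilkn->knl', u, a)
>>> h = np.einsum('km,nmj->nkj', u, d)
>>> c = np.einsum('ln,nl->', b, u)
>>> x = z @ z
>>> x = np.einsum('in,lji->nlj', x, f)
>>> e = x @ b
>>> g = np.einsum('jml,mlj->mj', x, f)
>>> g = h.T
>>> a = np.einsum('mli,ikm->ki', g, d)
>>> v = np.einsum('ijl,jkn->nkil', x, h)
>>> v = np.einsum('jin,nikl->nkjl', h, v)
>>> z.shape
(7, 7)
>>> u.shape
(31, 29)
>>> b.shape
(29, 31)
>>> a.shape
(29, 13)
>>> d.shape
(13, 29, 5)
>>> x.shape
(7, 13, 29)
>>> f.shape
(13, 29, 7)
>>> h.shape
(13, 31, 5)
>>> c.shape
()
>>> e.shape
(7, 13, 31)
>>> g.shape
(5, 31, 13)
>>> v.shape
(5, 7, 13, 29)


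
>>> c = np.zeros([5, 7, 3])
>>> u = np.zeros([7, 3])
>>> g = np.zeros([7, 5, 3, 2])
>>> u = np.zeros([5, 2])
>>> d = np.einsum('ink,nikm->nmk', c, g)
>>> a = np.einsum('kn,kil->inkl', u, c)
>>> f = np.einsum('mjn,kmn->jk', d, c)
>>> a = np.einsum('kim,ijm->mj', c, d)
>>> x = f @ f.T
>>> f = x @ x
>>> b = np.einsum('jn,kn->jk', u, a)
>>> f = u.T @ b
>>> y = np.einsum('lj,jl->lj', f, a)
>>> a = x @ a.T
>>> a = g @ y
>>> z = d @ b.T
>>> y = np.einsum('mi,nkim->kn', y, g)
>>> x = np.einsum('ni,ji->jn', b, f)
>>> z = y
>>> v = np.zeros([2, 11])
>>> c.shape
(5, 7, 3)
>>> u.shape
(5, 2)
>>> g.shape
(7, 5, 3, 2)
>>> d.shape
(7, 2, 3)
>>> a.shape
(7, 5, 3, 3)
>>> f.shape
(2, 3)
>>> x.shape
(2, 5)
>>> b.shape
(5, 3)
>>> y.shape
(5, 7)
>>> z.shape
(5, 7)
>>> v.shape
(2, 11)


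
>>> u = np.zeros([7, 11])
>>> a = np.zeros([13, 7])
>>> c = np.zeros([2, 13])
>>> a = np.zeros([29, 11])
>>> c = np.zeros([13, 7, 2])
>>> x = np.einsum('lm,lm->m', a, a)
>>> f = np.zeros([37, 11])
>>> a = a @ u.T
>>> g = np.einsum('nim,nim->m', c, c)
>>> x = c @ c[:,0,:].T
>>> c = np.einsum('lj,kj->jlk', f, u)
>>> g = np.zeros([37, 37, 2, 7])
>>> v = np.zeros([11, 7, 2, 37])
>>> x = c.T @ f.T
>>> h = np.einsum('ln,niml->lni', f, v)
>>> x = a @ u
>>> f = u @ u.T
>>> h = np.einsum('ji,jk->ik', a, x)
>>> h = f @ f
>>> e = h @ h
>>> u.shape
(7, 11)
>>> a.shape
(29, 7)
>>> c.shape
(11, 37, 7)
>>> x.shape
(29, 11)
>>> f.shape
(7, 7)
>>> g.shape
(37, 37, 2, 7)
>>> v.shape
(11, 7, 2, 37)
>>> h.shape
(7, 7)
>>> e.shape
(7, 7)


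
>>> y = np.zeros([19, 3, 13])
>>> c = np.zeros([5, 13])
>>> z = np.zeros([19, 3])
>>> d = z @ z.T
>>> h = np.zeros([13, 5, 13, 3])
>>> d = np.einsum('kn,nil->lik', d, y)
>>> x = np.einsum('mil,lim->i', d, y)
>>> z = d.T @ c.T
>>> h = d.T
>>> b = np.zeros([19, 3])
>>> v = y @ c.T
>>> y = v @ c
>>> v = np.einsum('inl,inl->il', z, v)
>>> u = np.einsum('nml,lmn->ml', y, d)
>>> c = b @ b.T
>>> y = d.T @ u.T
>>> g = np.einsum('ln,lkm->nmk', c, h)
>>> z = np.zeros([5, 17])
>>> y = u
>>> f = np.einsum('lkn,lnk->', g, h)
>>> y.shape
(3, 13)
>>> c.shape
(19, 19)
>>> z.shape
(5, 17)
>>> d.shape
(13, 3, 19)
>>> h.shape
(19, 3, 13)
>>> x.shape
(3,)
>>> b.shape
(19, 3)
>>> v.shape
(19, 5)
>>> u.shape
(3, 13)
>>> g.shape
(19, 13, 3)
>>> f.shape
()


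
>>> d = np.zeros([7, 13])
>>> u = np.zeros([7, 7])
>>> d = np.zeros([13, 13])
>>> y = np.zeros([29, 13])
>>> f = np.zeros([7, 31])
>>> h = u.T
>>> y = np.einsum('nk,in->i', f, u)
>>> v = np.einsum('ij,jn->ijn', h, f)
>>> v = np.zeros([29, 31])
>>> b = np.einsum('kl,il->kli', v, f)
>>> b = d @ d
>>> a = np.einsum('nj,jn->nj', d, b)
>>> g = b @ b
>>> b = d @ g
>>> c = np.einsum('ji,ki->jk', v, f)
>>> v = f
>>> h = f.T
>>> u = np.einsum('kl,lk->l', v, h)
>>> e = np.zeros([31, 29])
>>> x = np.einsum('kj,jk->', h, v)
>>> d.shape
(13, 13)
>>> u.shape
(31,)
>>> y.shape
(7,)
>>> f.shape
(7, 31)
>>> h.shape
(31, 7)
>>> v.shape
(7, 31)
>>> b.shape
(13, 13)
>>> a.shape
(13, 13)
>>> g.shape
(13, 13)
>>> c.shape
(29, 7)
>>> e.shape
(31, 29)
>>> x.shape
()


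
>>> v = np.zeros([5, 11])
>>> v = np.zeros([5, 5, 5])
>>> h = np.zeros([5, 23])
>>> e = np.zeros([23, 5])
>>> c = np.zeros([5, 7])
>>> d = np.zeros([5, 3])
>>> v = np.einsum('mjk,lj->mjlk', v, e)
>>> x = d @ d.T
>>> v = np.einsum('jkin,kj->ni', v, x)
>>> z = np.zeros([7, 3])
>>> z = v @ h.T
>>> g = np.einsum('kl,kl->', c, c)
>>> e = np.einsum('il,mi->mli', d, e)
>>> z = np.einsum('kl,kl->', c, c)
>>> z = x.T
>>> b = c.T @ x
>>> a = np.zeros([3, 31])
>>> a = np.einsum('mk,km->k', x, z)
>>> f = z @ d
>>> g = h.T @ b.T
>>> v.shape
(5, 23)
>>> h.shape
(5, 23)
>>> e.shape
(23, 3, 5)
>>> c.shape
(5, 7)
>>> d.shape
(5, 3)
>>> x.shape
(5, 5)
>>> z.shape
(5, 5)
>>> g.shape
(23, 7)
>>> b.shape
(7, 5)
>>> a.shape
(5,)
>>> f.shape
(5, 3)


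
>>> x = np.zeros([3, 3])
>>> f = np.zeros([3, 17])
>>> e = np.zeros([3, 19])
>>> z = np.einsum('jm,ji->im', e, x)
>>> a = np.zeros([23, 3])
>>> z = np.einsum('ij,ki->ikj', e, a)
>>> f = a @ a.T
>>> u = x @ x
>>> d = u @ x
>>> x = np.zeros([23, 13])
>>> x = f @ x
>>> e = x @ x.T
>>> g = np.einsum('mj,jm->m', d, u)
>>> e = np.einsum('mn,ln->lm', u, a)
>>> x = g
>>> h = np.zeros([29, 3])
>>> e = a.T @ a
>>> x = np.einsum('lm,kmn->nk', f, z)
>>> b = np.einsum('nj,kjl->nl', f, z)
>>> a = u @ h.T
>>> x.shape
(19, 3)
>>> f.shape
(23, 23)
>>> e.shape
(3, 3)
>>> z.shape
(3, 23, 19)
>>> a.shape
(3, 29)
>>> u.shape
(3, 3)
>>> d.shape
(3, 3)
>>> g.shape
(3,)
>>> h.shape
(29, 3)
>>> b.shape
(23, 19)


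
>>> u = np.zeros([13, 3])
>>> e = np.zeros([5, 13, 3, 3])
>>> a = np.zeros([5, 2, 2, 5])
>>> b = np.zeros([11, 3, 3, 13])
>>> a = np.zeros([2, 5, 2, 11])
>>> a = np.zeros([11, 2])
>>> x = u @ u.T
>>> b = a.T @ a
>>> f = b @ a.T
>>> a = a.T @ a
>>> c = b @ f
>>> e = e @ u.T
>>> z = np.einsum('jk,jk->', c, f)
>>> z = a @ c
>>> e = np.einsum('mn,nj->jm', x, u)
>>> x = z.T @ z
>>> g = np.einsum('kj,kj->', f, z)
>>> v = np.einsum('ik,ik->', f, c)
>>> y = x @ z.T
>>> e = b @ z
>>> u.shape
(13, 3)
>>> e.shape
(2, 11)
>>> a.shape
(2, 2)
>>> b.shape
(2, 2)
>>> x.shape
(11, 11)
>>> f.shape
(2, 11)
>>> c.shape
(2, 11)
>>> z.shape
(2, 11)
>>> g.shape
()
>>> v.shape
()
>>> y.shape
(11, 2)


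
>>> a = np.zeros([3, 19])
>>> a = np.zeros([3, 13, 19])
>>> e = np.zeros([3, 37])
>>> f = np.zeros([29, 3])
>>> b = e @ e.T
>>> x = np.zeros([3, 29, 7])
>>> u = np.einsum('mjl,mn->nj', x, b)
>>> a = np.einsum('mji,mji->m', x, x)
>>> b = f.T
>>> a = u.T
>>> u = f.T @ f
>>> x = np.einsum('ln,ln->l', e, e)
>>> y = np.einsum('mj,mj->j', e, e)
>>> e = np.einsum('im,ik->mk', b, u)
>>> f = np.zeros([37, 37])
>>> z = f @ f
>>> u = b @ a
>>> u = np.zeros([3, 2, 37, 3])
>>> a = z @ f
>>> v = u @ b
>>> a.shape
(37, 37)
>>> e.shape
(29, 3)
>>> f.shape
(37, 37)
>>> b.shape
(3, 29)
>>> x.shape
(3,)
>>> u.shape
(3, 2, 37, 3)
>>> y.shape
(37,)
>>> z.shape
(37, 37)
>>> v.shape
(3, 2, 37, 29)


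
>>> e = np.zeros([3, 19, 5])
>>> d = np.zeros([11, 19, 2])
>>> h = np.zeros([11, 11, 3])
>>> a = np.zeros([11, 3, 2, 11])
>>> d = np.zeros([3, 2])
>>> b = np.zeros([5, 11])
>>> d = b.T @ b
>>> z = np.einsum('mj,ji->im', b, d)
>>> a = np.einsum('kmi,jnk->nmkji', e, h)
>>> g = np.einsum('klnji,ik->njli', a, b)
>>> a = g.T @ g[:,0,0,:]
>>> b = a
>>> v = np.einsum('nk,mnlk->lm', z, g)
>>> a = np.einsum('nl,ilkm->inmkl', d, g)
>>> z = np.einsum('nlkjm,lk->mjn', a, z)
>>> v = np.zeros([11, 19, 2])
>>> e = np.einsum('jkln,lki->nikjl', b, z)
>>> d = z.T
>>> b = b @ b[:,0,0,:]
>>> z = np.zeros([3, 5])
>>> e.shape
(5, 3, 19, 5, 11)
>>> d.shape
(3, 19, 11)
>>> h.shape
(11, 11, 3)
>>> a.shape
(3, 11, 5, 19, 11)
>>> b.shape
(5, 19, 11, 5)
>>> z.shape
(3, 5)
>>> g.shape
(3, 11, 19, 5)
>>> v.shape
(11, 19, 2)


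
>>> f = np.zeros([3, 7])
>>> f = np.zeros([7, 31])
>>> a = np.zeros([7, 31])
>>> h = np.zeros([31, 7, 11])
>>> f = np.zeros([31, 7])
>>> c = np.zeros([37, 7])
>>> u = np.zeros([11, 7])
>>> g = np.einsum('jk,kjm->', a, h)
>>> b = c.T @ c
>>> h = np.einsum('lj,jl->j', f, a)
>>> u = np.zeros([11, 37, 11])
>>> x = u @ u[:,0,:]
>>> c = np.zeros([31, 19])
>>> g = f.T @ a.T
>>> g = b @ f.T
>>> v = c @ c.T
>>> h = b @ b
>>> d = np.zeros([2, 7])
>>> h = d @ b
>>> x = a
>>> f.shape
(31, 7)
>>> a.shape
(7, 31)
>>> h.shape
(2, 7)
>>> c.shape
(31, 19)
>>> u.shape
(11, 37, 11)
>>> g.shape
(7, 31)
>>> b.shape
(7, 7)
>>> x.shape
(7, 31)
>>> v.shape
(31, 31)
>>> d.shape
(2, 7)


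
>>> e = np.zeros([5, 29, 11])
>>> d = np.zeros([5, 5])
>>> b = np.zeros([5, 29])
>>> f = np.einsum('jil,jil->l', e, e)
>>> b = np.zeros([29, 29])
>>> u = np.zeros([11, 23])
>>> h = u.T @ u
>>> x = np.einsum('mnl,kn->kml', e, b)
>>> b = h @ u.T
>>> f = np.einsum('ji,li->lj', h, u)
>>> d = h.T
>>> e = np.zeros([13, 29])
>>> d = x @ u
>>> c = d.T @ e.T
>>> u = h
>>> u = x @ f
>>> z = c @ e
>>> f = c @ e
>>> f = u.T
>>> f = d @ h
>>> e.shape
(13, 29)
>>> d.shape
(29, 5, 23)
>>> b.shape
(23, 11)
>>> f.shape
(29, 5, 23)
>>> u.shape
(29, 5, 23)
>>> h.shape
(23, 23)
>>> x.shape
(29, 5, 11)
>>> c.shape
(23, 5, 13)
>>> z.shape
(23, 5, 29)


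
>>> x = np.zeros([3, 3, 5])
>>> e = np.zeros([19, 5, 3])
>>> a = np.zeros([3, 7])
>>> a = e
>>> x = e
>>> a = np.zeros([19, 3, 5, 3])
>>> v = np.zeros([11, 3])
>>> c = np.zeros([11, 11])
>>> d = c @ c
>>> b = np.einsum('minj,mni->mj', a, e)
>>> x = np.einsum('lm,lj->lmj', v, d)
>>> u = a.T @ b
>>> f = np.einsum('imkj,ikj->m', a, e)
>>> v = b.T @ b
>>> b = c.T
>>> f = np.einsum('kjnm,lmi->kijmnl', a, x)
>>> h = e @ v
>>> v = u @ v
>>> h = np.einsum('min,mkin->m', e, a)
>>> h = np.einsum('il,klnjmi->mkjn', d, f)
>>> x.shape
(11, 3, 11)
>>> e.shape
(19, 5, 3)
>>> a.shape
(19, 3, 5, 3)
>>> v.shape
(3, 5, 3, 3)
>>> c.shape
(11, 11)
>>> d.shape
(11, 11)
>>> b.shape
(11, 11)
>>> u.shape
(3, 5, 3, 3)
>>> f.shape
(19, 11, 3, 3, 5, 11)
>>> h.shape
(5, 19, 3, 3)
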